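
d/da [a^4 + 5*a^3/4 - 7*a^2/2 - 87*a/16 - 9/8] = 4*a^3 + 15*a^2/4 - 7*a - 87/16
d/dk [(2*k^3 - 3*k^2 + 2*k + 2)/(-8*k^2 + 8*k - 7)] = 2*(-8*k^4 + 16*k^3 - 25*k^2 + 37*k - 15)/(64*k^4 - 128*k^3 + 176*k^2 - 112*k + 49)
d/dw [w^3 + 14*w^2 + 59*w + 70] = 3*w^2 + 28*w + 59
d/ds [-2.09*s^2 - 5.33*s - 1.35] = -4.18*s - 5.33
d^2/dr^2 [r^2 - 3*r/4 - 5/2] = 2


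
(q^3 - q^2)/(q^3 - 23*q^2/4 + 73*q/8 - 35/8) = 8*q^2/(8*q^2 - 38*q + 35)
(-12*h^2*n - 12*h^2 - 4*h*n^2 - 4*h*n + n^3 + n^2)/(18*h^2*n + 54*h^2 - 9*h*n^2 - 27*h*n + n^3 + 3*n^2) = (-2*h*n - 2*h - n^2 - n)/(3*h*n + 9*h - n^2 - 3*n)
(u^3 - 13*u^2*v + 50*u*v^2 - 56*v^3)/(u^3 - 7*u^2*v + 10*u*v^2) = (u^2 - 11*u*v + 28*v^2)/(u*(u - 5*v))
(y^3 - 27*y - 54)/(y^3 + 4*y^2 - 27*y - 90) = (y^2 - 3*y - 18)/(y^2 + y - 30)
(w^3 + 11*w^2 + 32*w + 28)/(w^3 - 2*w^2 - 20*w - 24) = (w + 7)/(w - 6)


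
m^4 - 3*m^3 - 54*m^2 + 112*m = m*(m - 8)*(m - 2)*(m + 7)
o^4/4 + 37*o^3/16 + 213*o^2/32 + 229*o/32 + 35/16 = (o/4 + 1/2)*(o + 1/2)*(o + 7/4)*(o + 5)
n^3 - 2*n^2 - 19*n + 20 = (n - 5)*(n - 1)*(n + 4)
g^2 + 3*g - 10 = (g - 2)*(g + 5)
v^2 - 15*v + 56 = (v - 8)*(v - 7)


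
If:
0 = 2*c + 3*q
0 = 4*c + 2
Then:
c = -1/2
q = 1/3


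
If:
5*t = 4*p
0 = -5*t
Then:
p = 0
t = 0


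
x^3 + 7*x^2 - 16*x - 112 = (x - 4)*(x + 4)*(x + 7)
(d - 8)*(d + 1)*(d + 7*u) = d^3 + 7*d^2*u - 7*d^2 - 49*d*u - 8*d - 56*u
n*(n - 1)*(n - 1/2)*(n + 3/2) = n^4 - 7*n^2/4 + 3*n/4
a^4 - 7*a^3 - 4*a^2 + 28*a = a*(a - 7)*(a - 2)*(a + 2)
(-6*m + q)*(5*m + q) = -30*m^2 - m*q + q^2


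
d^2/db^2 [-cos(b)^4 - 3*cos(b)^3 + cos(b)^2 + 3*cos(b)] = -3*cos(b)/4 + 4*cos(2*b)^2 + 27*cos(3*b)/4 - 2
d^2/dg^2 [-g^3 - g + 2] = -6*g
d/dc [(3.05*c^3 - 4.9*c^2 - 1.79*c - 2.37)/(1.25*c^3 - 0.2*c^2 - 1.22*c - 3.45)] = (-1.77635683940025e-15*c^5 + 5.515*c^4 - 2.967*c^3 - 17.06*c^2 + 32.862*c + 3.2841)/(1.5625*c^6 - 0.5*c^5 - 3.01*c^4 - 8.137*c^3 + 2.8684*c^2 + 8.418*c + 11.9025)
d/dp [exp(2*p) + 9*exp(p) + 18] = (2*exp(p) + 9)*exp(p)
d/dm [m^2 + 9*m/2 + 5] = 2*m + 9/2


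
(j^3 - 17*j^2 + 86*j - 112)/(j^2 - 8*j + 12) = (j^2 - 15*j + 56)/(j - 6)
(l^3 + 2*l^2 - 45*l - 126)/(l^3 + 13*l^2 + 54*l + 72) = (l - 7)/(l + 4)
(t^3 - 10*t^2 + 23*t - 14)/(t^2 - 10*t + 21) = (t^2 - 3*t + 2)/(t - 3)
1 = 1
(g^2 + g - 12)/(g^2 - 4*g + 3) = (g + 4)/(g - 1)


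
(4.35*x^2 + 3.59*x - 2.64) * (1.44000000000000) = 6.264*x^2 + 5.1696*x - 3.8016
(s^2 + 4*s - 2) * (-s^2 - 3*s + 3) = -s^4 - 7*s^3 - 7*s^2 + 18*s - 6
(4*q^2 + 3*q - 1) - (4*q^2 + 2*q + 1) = q - 2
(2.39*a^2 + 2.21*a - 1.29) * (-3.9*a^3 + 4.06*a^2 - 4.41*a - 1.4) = -9.321*a^5 + 1.0844*a^4 + 3.4637*a^3 - 18.3295*a^2 + 2.5949*a + 1.806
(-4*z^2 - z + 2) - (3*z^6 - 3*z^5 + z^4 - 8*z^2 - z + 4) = -3*z^6 + 3*z^5 - z^4 + 4*z^2 - 2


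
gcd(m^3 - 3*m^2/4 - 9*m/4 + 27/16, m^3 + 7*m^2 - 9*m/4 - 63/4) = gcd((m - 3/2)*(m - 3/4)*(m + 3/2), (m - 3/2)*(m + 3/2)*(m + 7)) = m^2 - 9/4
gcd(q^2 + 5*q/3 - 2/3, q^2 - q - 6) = q + 2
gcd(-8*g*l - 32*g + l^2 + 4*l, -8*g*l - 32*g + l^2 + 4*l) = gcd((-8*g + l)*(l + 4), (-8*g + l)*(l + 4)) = 8*g*l + 32*g - l^2 - 4*l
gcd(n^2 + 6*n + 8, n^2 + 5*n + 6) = n + 2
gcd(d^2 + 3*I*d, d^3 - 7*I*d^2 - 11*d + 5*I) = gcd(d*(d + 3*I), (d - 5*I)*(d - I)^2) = 1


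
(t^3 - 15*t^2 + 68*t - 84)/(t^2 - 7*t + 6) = (t^2 - 9*t + 14)/(t - 1)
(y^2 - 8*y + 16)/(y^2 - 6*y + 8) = (y - 4)/(y - 2)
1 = 1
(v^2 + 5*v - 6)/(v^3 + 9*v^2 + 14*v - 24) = 1/(v + 4)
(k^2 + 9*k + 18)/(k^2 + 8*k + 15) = (k + 6)/(k + 5)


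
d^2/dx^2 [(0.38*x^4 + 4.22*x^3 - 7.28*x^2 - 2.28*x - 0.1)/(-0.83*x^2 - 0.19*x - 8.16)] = (-0.523564*x^6 - 0.359556000000001*x^5 - 15.524292*x^4 + 48.276588*x^3 - 638.309028*x^2 - 1778.504676*x + 961.069172)/(0.571787*x^6 + 0.392673*x^5 + 16.954161*x^4 + 7.727851*x^3 + 166.681872*x^2 + 37.953792*x + 543.338496)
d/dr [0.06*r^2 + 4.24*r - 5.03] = 0.12*r + 4.24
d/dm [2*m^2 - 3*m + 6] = 4*m - 3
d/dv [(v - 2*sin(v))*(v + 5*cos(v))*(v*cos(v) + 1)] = -(v - 2*sin(v))*(v + 5*cos(v))*(v*sin(v) - cos(v)) - (v - 2*sin(v))*(v*cos(v) + 1)*(5*sin(v) - 1) - (v + 5*cos(v))*(v*cos(v) + 1)*(2*cos(v) - 1)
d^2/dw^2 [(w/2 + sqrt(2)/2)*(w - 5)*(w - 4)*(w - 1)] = 6*w^2 - 30*w + 3*sqrt(2)*w - 10*sqrt(2) + 29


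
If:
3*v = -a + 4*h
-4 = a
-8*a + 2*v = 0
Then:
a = -4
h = -13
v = -16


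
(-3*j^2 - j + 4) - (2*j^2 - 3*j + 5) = -5*j^2 + 2*j - 1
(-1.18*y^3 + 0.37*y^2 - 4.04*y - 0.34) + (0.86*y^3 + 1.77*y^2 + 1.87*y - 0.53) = -0.32*y^3 + 2.14*y^2 - 2.17*y - 0.87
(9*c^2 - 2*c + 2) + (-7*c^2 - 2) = 2*c^2 - 2*c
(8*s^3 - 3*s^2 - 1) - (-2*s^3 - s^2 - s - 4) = 10*s^3 - 2*s^2 + s + 3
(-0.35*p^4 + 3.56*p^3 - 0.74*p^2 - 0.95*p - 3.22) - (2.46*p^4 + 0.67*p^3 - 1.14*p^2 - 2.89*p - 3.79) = -2.81*p^4 + 2.89*p^3 + 0.4*p^2 + 1.94*p + 0.57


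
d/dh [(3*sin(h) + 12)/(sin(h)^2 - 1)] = 3*(-8*sin(h) + cos(h)^2 - 2)/cos(h)^3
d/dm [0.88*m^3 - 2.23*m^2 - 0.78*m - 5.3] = 2.64*m^2 - 4.46*m - 0.78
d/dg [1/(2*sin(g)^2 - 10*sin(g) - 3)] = 2*(5 - 2*sin(g))*cos(g)/(10*sin(g) + cos(2*g) + 2)^2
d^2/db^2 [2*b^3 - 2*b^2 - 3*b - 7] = 12*b - 4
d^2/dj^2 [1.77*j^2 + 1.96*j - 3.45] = 3.54000000000000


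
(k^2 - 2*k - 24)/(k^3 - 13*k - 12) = (-k^2 + 2*k + 24)/(-k^3 + 13*k + 12)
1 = 1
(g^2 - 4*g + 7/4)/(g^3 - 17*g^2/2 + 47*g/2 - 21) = (g - 1/2)/(g^2 - 5*g + 6)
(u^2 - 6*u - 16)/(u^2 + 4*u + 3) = (u^2 - 6*u - 16)/(u^2 + 4*u + 3)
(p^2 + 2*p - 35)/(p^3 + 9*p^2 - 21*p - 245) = 1/(p + 7)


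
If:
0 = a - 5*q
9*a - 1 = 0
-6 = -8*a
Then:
No Solution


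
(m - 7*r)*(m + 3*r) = m^2 - 4*m*r - 21*r^2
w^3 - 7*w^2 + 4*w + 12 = (w - 6)*(w - 2)*(w + 1)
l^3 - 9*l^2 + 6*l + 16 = (l - 8)*(l - 2)*(l + 1)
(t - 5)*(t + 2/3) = t^2 - 13*t/3 - 10/3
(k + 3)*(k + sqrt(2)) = k^2 + sqrt(2)*k + 3*k + 3*sqrt(2)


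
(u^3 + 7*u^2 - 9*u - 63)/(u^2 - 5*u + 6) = (u^2 + 10*u + 21)/(u - 2)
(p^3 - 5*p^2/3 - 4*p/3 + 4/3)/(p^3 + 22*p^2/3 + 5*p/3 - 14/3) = (p - 2)/(p + 7)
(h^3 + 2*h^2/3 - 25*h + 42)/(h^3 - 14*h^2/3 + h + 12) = (3*h^2 + 11*h - 42)/(3*h^2 - 5*h - 12)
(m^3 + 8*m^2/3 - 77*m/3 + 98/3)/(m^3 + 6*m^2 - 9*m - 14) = (m - 7/3)/(m + 1)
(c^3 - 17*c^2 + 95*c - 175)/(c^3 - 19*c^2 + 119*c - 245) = (c - 5)/(c - 7)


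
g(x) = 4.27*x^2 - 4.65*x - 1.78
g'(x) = 8.54*x - 4.65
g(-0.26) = -0.28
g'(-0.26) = -6.87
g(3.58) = 36.30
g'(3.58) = 25.92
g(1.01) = -2.12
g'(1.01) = 3.98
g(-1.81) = 20.63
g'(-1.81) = -20.11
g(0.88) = -2.57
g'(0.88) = 2.87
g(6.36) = 141.37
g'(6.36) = 49.66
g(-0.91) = 5.99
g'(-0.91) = -12.42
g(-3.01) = 50.90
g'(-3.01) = -30.36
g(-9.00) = 385.94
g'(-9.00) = -81.51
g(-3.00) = 50.60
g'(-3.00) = -30.27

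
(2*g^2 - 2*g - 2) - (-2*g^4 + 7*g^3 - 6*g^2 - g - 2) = 2*g^4 - 7*g^3 + 8*g^2 - g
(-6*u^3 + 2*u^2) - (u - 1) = -6*u^3 + 2*u^2 - u + 1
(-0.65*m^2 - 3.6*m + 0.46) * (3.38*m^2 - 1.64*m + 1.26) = -2.197*m^4 - 11.102*m^3 + 6.6398*m^2 - 5.2904*m + 0.5796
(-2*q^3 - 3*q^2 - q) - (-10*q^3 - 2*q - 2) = 8*q^3 - 3*q^2 + q + 2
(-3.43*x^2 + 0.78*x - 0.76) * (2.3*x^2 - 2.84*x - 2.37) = -7.889*x^4 + 11.5352*x^3 + 4.1659*x^2 + 0.3098*x + 1.8012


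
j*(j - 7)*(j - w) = j^3 - j^2*w - 7*j^2 + 7*j*w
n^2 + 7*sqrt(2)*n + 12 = (n + sqrt(2))*(n + 6*sqrt(2))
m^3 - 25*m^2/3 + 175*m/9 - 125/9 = (m - 5)*(m - 5/3)^2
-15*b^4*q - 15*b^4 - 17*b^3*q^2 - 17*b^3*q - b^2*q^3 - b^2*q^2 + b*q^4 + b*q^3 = (-5*b + q)*(b + q)*(3*b + q)*(b*q + b)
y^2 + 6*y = y*(y + 6)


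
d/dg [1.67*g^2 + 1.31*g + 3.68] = 3.34*g + 1.31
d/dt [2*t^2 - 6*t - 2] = 4*t - 6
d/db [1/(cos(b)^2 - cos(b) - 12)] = (2*cos(b) - 1)*sin(b)/(sin(b)^2 + cos(b) + 11)^2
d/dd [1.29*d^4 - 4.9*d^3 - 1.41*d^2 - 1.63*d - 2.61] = 5.16*d^3 - 14.7*d^2 - 2.82*d - 1.63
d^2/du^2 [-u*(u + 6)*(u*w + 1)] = -6*u*w - 12*w - 2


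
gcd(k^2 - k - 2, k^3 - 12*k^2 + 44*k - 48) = k - 2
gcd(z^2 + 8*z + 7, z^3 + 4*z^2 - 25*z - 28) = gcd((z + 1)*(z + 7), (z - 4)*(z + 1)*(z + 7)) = z^2 + 8*z + 7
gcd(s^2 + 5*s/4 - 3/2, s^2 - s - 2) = 1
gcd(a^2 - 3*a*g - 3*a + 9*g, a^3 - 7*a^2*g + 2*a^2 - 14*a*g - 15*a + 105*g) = a - 3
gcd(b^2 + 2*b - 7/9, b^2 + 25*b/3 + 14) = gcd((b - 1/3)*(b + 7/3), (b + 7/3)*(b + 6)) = b + 7/3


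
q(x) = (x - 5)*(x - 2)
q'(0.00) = -7.00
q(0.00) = 10.00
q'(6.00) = 5.00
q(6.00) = 4.00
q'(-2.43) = -11.86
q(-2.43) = 32.91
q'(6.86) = 6.72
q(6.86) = 9.04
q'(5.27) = 3.54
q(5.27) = 0.88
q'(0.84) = -5.32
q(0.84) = 4.83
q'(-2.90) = -12.80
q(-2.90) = 38.71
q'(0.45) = -6.10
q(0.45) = 7.05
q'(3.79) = 0.58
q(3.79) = -2.17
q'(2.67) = -1.66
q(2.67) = -1.56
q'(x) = 2*x - 7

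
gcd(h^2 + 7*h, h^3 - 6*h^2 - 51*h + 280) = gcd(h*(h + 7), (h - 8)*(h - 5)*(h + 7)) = h + 7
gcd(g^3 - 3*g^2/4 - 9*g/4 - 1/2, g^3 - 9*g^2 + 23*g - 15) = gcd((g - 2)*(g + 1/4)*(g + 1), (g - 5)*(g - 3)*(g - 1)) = 1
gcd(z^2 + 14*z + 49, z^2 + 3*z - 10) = 1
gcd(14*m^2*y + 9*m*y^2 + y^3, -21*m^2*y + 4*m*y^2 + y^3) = 7*m*y + y^2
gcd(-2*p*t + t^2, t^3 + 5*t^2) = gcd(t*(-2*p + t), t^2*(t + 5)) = t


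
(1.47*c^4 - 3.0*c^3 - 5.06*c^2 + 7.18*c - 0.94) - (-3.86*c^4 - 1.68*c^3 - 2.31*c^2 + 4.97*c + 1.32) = 5.33*c^4 - 1.32*c^3 - 2.75*c^2 + 2.21*c - 2.26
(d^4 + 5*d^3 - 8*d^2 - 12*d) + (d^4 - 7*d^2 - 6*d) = 2*d^4 + 5*d^3 - 15*d^2 - 18*d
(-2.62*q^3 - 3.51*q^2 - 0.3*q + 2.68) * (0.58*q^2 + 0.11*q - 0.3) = -1.5196*q^5 - 2.324*q^4 + 0.2259*q^3 + 2.5744*q^2 + 0.3848*q - 0.804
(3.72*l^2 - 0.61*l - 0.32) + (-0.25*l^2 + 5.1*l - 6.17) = 3.47*l^2 + 4.49*l - 6.49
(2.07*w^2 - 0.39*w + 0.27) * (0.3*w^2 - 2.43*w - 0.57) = 0.621*w^4 - 5.1471*w^3 - 0.1512*w^2 - 0.4338*w - 0.1539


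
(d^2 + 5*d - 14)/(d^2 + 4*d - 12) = (d + 7)/(d + 6)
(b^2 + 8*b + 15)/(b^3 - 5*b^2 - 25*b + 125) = (b + 3)/(b^2 - 10*b + 25)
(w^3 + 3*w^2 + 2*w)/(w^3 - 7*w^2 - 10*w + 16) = w*(w + 1)/(w^2 - 9*w + 8)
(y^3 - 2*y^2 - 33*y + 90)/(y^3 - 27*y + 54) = (y - 5)/(y - 3)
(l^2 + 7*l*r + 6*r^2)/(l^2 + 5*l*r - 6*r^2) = (-l - r)/(-l + r)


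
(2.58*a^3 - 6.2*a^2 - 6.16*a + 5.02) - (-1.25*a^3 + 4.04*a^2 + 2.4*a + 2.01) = 3.83*a^3 - 10.24*a^2 - 8.56*a + 3.01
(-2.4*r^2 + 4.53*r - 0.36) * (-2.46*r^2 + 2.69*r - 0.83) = 5.904*r^4 - 17.5998*r^3 + 15.0633*r^2 - 4.7283*r + 0.2988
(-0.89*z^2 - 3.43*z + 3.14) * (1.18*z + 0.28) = -1.0502*z^3 - 4.2966*z^2 + 2.7448*z + 0.8792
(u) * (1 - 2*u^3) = -2*u^4 + u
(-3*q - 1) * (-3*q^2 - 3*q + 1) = 9*q^3 + 12*q^2 - 1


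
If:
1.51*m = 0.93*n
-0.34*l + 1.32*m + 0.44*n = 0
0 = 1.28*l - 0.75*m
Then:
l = 0.00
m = 0.00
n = 0.00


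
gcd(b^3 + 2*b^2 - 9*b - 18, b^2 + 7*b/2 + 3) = b + 2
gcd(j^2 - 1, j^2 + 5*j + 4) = j + 1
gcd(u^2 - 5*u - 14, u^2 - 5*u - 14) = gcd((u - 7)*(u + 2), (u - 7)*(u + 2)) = u^2 - 5*u - 14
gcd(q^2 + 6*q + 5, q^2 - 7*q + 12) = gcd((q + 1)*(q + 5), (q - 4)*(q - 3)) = 1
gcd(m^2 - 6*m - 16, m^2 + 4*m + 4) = m + 2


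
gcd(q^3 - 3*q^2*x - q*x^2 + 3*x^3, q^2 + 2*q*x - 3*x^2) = -q + x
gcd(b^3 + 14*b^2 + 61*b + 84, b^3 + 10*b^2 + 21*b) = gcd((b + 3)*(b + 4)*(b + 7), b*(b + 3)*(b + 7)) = b^2 + 10*b + 21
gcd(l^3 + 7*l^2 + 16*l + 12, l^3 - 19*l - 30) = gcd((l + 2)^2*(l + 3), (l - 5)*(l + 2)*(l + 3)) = l^2 + 5*l + 6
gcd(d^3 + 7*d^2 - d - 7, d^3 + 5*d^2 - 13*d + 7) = d^2 + 6*d - 7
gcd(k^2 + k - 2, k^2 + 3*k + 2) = k + 2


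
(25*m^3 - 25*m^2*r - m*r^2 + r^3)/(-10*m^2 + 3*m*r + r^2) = (5*m^2 - 6*m*r + r^2)/(-2*m + r)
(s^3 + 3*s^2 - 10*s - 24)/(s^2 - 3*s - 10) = (s^2 + s - 12)/(s - 5)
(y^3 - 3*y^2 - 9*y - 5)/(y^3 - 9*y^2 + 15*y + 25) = (y + 1)/(y - 5)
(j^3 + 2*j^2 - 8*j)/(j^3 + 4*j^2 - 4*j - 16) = j/(j + 2)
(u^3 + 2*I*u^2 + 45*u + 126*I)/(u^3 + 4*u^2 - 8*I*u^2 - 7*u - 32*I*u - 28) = (u^2 + 9*I*u - 18)/(u^2 + u*(4 - I) - 4*I)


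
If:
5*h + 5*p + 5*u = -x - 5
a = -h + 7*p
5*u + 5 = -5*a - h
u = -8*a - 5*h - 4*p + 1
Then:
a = 188*x/2055 + 22/137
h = 20/137 - 53*x/411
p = 6/137 - 11*x/2055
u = -9*x/137 - 163/137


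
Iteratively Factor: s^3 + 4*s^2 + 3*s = (s + 1)*(s^2 + 3*s) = (s + 1)*(s + 3)*(s)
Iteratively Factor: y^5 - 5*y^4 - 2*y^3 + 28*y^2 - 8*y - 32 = (y - 2)*(y^4 - 3*y^3 - 8*y^2 + 12*y + 16) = (y - 2)*(y + 1)*(y^3 - 4*y^2 - 4*y + 16) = (y - 2)*(y + 1)*(y + 2)*(y^2 - 6*y + 8) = (y - 4)*(y - 2)*(y + 1)*(y + 2)*(y - 2)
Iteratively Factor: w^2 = (w)*(w)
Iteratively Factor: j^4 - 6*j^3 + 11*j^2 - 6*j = (j - 1)*(j^3 - 5*j^2 + 6*j) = (j - 3)*(j - 1)*(j^2 - 2*j) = j*(j - 3)*(j - 1)*(j - 2)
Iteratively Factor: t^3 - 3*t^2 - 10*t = (t - 5)*(t^2 + 2*t) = t*(t - 5)*(t + 2)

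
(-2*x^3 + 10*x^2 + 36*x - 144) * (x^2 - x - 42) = -2*x^5 + 12*x^4 + 110*x^3 - 600*x^2 - 1368*x + 6048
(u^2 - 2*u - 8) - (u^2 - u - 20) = 12 - u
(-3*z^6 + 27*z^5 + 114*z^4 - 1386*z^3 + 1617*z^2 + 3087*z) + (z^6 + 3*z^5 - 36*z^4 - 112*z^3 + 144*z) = -2*z^6 + 30*z^5 + 78*z^4 - 1498*z^3 + 1617*z^2 + 3231*z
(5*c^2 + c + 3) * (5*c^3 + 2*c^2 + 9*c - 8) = 25*c^5 + 15*c^4 + 62*c^3 - 25*c^2 + 19*c - 24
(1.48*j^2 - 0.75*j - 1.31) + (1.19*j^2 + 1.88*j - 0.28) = 2.67*j^2 + 1.13*j - 1.59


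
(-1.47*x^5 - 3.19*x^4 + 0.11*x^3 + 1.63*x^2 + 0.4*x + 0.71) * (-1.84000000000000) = 2.7048*x^5 + 5.8696*x^4 - 0.2024*x^3 - 2.9992*x^2 - 0.736*x - 1.3064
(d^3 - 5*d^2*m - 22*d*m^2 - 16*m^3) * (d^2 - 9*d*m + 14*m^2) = d^5 - 14*d^4*m + 37*d^3*m^2 + 112*d^2*m^3 - 164*d*m^4 - 224*m^5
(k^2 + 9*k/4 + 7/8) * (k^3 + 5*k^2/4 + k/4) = k^5 + 7*k^4/2 + 63*k^3/16 + 53*k^2/32 + 7*k/32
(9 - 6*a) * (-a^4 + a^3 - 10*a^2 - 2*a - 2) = 6*a^5 - 15*a^4 + 69*a^3 - 78*a^2 - 6*a - 18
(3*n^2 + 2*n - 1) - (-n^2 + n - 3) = 4*n^2 + n + 2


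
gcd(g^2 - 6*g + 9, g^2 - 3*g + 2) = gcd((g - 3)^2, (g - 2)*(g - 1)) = 1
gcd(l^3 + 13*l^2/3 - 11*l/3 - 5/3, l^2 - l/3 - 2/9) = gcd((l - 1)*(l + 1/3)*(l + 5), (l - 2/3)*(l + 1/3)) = l + 1/3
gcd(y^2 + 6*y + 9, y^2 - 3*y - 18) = y + 3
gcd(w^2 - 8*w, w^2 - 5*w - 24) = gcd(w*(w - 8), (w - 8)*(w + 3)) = w - 8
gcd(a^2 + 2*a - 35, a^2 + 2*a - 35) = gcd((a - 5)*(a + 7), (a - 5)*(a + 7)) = a^2 + 2*a - 35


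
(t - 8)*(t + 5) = t^2 - 3*t - 40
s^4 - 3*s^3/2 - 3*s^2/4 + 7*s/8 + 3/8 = (s - 3/2)*(s - 1)*(s + 1/2)^2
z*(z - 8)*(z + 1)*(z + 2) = z^4 - 5*z^3 - 22*z^2 - 16*z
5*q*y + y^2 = y*(5*q + y)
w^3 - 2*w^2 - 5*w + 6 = (w - 3)*(w - 1)*(w + 2)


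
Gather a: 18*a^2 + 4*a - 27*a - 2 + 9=18*a^2 - 23*a + 7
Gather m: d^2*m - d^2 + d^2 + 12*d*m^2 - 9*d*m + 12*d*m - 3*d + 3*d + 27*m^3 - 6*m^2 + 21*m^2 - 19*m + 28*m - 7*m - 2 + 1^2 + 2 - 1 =27*m^3 + m^2*(12*d + 15) + m*(d^2 + 3*d + 2)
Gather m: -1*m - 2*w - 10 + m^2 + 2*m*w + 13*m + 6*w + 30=m^2 + m*(2*w + 12) + 4*w + 20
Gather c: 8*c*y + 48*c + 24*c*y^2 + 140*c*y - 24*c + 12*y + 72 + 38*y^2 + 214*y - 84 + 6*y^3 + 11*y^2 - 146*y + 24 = c*(24*y^2 + 148*y + 24) + 6*y^3 + 49*y^2 + 80*y + 12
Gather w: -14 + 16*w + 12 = 16*w - 2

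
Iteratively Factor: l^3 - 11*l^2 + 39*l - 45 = (l - 3)*(l^2 - 8*l + 15) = (l - 5)*(l - 3)*(l - 3)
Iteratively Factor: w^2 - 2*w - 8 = (w + 2)*(w - 4)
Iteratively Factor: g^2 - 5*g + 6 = (g - 2)*(g - 3)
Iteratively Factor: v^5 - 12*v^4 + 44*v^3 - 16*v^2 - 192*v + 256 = (v - 2)*(v^4 - 10*v^3 + 24*v^2 + 32*v - 128) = (v - 4)*(v - 2)*(v^3 - 6*v^2 + 32) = (v - 4)^2*(v - 2)*(v^2 - 2*v - 8) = (v - 4)^2*(v - 2)*(v + 2)*(v - 4)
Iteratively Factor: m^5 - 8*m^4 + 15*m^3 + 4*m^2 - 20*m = (m)*(m^4 - 8*m^3 + 15*m^2 + 4*m - 20) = m*(m + 1)*(m^3 - 9*m^2 + 24*m - 20) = m*(m - 2)*(m + 1)*(m^2 - 7*m + 10) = m*(m - 2)^2*(m + 1)*(m - 5)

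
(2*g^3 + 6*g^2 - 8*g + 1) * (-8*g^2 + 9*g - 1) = -16*g^5 - 30*g^4 + 116*g^3 - 86*g^2 + 17*g - 1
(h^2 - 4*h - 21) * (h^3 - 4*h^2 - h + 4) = h^5 - 8*h^4 - 6*h^3 + 92*h^2 + 5*h - 84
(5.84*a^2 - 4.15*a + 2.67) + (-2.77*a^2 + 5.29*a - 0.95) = 3.07*a^2 + 1.14*a + 1.72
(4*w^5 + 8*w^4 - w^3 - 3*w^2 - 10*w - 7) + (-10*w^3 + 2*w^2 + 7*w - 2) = 4*w^5 + 8*w^4 - 11*w^3 - w^2 - 3*w - 9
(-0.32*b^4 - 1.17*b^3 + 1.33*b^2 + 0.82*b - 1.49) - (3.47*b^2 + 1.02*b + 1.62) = -0.32*b^4 - 1.17*b^3 - 2.14*b^2 - 0.2*b - 3.11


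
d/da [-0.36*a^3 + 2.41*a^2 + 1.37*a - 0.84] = -1.08*a^2 + 4.82*a + 1.37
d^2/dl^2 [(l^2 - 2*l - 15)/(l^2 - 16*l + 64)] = 2*(14*l - 13)/(l^4 - 32*l^3 + 384*l^2 - 2048*l + 4096)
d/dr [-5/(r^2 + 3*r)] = 5*(2*r + 3)/(r^2*(r + 3)^2)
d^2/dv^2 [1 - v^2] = -2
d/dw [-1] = 0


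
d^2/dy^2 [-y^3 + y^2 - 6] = 2 - 6*y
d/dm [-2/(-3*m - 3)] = -2/(3*(m + 1)^2)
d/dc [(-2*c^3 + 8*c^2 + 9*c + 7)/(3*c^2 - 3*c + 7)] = (-6*c^4 + 12*c^3 - 93*c^2 + 70*c + 84)/(9*c^4 - 18*c^3 + 51*c^2 - 42*c + 49)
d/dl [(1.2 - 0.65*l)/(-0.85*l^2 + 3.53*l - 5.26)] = (-0.5525*l^2 + 2.04*l - 0.817)/(0.7225*l^4 - 6.001*l^3 + 21.4029*l^2 - 37.1356*l + 27.6676)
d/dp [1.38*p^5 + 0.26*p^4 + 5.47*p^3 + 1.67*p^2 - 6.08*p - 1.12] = 6.9*p^4 + 1.04*p^3 + 16.41*p^2 + 3.34*p - 6.08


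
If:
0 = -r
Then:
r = 0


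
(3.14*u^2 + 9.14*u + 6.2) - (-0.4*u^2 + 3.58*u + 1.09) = 3.54*u^2 + 5.56*u + 5.11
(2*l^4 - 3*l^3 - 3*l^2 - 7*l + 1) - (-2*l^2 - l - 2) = 2*l^4 - 3*l^3 - l^2 - 6*l + 3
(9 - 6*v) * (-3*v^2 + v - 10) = 18*v^3 - 33*v^2 + 69*v - 90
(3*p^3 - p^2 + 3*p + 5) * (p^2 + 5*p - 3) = 3*p^5 + 14*p^4 - 11*p^3 + 23*p^2 + 16*p - 15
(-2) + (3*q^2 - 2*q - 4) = 3*q^2 - 2*q - 6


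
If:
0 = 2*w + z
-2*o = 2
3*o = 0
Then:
No Solution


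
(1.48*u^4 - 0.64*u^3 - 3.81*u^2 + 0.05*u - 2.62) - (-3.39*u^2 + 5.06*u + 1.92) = 1.48*u^4 - 0.64*u^3 - 0.42*u^2 - 5.01*u - 4.54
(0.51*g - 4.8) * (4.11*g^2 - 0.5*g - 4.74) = 2.0961*g^3 - 19.983*g^2 - 0.0174000000000003*g + 22.752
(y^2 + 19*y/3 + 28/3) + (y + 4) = y^2 + 22*y/3 + 40/3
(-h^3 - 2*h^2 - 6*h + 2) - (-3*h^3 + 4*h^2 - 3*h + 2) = 2*h^3 - 6*h^2 - 3*h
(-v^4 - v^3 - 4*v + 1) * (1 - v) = v^5 - v^3 + 4*v^2 - 5*v + 1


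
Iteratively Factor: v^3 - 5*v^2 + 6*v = (v)*(v^2 - 5*v + 6) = v*(v - 3)*(v - 2)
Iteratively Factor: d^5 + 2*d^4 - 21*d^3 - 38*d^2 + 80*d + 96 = (d - 2)*(d^4 + 4*d^3 - 13*d^2 - 64*d - 48) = (d - 2)*(d + 4)*(d^3 - 13*d - 12) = (d - 2)*(d + 3)*(d + 4)*(d^2 - 3*d - 4) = (d - 2)*(d + 1)*(d + 3)*(d + 4)*(d - 4)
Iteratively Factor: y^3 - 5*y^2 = (y)*(y^2 - 5*y) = y*(y - 5)*(y)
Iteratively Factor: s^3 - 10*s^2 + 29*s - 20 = (s - 4)*(s^2 - 6*s + 5) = (s - 4)*(s - 1)*(s - 5)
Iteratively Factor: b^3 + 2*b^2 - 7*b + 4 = (b - 1)*(b^2 + 3*b - 4) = (b - 1)^2*(b + 4)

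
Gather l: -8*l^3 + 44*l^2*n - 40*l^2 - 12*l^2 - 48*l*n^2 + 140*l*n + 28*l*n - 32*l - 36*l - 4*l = -8*l^3 + l^2*(44*n - 52) + l*(-48*n^2 + 168*n - 72)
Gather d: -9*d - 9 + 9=-9*d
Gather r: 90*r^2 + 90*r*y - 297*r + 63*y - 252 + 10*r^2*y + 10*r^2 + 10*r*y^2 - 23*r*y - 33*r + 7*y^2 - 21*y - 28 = r^2*(10*y + 100) + r*(10*y^2 + 67*y - 330) + 7*y^2 + 42*y - 280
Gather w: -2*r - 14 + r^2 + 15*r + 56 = r^2 + 13*r + 42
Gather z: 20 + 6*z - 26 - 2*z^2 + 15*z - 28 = -2*z^2 + 21*z - 34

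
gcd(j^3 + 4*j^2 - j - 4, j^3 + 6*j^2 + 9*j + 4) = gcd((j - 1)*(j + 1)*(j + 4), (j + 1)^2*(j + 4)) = j^2 + 5*j + 4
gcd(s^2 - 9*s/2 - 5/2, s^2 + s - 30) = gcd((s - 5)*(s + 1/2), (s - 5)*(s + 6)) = s - 5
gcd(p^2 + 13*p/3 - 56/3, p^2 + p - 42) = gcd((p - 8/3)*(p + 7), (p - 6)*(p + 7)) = p + 7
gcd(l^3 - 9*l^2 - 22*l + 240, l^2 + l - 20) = l + 5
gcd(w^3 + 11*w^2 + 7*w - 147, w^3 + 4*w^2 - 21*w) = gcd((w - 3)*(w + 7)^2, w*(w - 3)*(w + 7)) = w^2 + 4*w - 21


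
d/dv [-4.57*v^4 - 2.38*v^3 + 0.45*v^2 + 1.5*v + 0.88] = -18.28*v^3 - 7.14*v^2 + 0.9*v + 1.5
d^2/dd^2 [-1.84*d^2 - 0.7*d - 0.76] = -3.68000000000000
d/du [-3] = 0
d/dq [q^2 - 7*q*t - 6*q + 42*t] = 2*q - 7*t - 6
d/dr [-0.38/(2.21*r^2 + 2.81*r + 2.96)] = (1.6796*r + 1.0678)/(2.21*r^2 + 2.81*r + 2.96)^2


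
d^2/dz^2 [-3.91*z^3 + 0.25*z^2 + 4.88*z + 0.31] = 0.5 - 23.46*z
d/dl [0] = 0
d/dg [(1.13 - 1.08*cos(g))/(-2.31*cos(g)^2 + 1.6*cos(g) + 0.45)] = (2.4948*cos(g)^2 - 5.2206*cos(g) + 2.294)*sin(g)/(5.3361*cos(g)^4 - 7.392*cos(g)^3 + 0.481*cos(g)^2 + 1.44*cos(g) + 0.2025)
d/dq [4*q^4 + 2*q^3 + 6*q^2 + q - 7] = 16*q^3 + 6*q^2 + 12*q + 1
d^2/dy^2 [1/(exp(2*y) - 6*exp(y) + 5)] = 2*((3 - 2*exp(y))*(exp(2*y) - 6*exp(y) + 5) + 4*(exp(y) - 3)^2*exp(y))*exp(y)/(exp(2*y) - 6*exp(y) + 5)^3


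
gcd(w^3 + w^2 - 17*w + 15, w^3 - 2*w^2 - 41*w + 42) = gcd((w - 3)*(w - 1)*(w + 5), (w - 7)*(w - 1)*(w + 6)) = w - 1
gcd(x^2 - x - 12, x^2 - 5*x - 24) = x + 3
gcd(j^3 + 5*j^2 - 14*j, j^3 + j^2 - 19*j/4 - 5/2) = j - 2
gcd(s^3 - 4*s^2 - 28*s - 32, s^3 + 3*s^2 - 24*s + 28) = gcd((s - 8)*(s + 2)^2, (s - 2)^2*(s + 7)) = 1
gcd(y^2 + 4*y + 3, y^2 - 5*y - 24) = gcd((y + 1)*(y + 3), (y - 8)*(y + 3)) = y + 3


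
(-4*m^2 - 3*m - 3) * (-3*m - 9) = 12*m^3 + 45*m^2 + 36*m + 27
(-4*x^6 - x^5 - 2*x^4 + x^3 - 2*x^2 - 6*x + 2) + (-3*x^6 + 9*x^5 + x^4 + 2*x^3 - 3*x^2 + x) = -7*x^6 + 8*x^5 - x^4 + 3*x^3 - 5*x^2 - 5*x + 2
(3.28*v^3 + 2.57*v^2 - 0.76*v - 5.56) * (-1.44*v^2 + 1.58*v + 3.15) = -4.7232*v^5 + 1.4816*v^4 + 15.487*v^3 + 14.9011*v^2 - 11.1788*v - 17.514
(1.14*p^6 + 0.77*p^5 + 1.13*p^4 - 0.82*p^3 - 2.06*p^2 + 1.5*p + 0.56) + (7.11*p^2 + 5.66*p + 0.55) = 1.14*p^6 + 0.77*p^5 + 1.13*p^4 - 0.82*p^3 + 5.05*p^2 + 7.16*p + 1.11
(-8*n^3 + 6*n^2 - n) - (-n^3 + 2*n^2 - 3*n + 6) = -7*n^3 + 4*n^2 + 2*n - 6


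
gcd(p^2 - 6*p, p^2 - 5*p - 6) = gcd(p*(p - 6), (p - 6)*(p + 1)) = p - 6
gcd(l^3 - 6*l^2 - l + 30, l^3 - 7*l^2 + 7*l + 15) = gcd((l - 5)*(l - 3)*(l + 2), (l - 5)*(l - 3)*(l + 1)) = l^2 - 8*l + 15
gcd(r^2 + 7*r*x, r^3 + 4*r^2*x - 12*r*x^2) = r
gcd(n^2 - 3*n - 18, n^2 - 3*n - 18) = n^2 - 3*n - 18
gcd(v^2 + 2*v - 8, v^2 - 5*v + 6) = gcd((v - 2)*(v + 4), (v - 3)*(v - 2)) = v - 2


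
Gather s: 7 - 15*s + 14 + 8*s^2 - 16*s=8*s^2 - 31*s + 21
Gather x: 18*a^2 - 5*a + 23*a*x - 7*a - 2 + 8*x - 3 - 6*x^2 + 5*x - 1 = 18*a^2 - 12*a - 6*x^2 + x*(23*a + 13) - 6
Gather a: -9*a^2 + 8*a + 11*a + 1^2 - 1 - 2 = -9*a^2 + 19*a - 2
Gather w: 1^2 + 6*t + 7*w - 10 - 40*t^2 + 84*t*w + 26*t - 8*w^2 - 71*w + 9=-40*t^2 + 32*t - 8*w^2 + w*(84*t - 64)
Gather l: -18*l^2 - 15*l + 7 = -18*l^2 - 15*l + 7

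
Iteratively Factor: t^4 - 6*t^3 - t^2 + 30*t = (t + 2)*(t^3 - 8*t^2 + 15*t) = t*(t + 2)*(t^2 - 8*t + 15) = t*(t - 5)*(t + 2)*(t - 3)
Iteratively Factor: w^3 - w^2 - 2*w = (w - 2)*(w^2 + w) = w*(w - 2)*(w + 1)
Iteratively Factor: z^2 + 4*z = (z + 4)*(z)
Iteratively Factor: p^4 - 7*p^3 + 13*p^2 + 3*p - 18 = (p - 3)*(p^3 - 4*p^2 + p + 6) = (p - 3)*(p - 2)*(p^2 - 2*p - 3) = (p - 3)*(p - 2)*(p + 1)*(p - 3)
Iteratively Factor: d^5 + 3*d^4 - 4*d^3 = (d)*(d^4 + 3*d^3 - 4*d^2) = d^2*(d^3 + 3*d^2 - 4*d) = d^3*(d^2 + 3*d - 4) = d^3*(d + 4)*(d - 1)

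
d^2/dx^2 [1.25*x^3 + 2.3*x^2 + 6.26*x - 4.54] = 7.5*x + 4.6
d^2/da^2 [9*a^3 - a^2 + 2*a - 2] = 54*a - 2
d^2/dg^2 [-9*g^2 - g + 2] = -18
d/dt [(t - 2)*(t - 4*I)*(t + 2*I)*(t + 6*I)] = 4*t^3 + t^2*(-6 + 12*I) + t*(40 - 16*I) - 40 + 48*I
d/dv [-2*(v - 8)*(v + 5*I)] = -4*v + 16 - 10*I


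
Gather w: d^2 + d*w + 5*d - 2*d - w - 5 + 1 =d^2 + 3*d + w*(d - 1) - 4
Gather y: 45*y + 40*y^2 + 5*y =40*y^2 + 50*y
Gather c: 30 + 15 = 45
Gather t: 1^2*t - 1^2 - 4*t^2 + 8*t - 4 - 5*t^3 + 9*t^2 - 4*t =-5*t^3 + 5*t^2 + 5*t - 5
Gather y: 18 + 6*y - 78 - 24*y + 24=-18*y - 36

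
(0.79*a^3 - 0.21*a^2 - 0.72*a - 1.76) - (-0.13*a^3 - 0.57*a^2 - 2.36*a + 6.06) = 0.92*a^3 + 0.36*a^2 + 1.64*a - 7.82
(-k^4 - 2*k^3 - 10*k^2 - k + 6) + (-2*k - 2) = -k^4 - 2*k^3 - 10*k^2 - 3*k + 4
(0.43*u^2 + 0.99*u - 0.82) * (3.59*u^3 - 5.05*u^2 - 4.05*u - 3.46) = 1.5437*u^5 + 1.3826*u^4 - 9.6848*u^3 - 1.3563*u^2 - 0.1044*u + 2.8372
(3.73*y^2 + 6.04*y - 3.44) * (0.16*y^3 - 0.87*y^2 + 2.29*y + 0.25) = 0.5968*y^5 - 2.2787*y^4 + 2.7365*y^3 + 17.7569*y^2 - 6.3676*y - 0.86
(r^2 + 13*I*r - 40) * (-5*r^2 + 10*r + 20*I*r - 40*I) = -5*r^4 + 10*r^3 - 45*I*r^3 - 60*r^2 + 90*I*r^2 + 120*r - 800*I*r + 1600*I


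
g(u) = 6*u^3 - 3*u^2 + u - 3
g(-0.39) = -4.20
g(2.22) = 50.08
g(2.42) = 66.89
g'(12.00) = 2521.00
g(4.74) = 573.32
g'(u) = 18*u^2 - 6*u + 1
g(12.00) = 9945.00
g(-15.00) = -20943.00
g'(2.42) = 91.90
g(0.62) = -2.10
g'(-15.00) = 4141.00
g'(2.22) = 76.39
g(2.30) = 56.43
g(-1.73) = -44.78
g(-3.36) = -267.83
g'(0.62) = 4.20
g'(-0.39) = 6.08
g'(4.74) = 376.98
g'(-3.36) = 224.37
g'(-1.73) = 65.25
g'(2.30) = 82.42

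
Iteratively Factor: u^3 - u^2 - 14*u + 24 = (u - 2)*(u^2 + u - 12) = (u - 3)*(u - 2)*(u + 4)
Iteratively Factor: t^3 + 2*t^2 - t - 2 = (t + 2)*(t^2 - 1) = (t + 1)*(t + 2)*(t - 1)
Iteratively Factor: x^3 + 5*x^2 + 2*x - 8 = (x + 2)*(x^2 + 3*x - 4) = (x - 1)*(x + 2)*(x + 4)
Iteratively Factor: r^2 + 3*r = (r)*(r + 3)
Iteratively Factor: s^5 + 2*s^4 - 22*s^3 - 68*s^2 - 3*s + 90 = (s - 1)*(s^4 + 3*s^3 - 19*s^2 - 87*s - 90) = (s - 1)*(s + 2)*(s^3 + s^2 - 21*s - 45) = (s - 1)*(s + 2)*(s + 3)*(s^2 - 2*s - 15) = (s - 5)*(s - 1)*(s + 2)*(s + 3)*(s + 3)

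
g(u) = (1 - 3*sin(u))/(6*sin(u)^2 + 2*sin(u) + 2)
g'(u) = (1 - 3*sin(u))*(-12*sin(u)*cos(u) - 2*cos(u))/(6*sin(u)^2 + 2*sin(u) + 2)^2 - 3*cos(u)/(6*sin(u)^2 + 2*sin(u) + 2) = (9*sin(u)^2 - 6*sin(u) - 4)*cos(u)/(2*(3*sin(u)^2 + sin(u) + 1)^2)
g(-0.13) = 0.75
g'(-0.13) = -1.80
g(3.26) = 0.73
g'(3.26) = 1.84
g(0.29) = 0.05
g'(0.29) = -1.02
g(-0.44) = 1.02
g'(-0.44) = 0.07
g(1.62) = -0.20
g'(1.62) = 0.00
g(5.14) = 0.72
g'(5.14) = 0.28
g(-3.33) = 0.17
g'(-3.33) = 1.41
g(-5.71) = -0.13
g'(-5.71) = -0.33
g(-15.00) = 0.91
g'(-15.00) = -0.54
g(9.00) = -0.06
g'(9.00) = 0.61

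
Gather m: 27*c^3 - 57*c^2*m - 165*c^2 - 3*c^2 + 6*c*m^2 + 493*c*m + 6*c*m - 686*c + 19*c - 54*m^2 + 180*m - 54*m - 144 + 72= 27*c^3 - 168*c^2 - 667*c + m^2*(6*c - 54) + m*(-57*c^2 + 499*c + 126) - 72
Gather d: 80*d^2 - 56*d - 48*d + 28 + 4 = 80*d^2 - 104*d + 32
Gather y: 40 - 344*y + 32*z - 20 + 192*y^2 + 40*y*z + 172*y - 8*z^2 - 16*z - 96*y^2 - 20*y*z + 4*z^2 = 96*y^2 + y*(20*z - 172) - 4*z^2 + 16*z + 20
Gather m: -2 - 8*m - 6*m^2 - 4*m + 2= -6*m^2 - 12*m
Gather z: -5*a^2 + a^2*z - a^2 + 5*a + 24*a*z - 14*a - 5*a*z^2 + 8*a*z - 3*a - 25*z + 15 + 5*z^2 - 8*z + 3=-6*a^2 - 12*a + z^2*(5 - 5*a) + z*(a^2 + 32*a - 33) + 18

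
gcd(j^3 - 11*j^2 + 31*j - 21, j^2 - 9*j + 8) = j - 1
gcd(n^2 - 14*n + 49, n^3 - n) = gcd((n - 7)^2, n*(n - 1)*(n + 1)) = 1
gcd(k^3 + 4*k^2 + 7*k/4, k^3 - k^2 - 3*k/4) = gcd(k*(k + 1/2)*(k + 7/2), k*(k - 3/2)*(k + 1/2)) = k^2 + k/2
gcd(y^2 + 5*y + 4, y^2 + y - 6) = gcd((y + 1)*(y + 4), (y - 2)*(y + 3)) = 1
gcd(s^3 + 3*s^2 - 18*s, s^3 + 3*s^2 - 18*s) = s^3 + 3*s^2 - 18*s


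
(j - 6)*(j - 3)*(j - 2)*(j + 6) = j^4 - 5*j^3 - 30*j^2 + 180*j - 216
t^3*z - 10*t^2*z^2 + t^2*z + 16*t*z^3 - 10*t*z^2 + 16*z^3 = (t - 8*z)*(t - 2*z)*(t*z + z)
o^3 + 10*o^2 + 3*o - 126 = (o - 3)*(o + 6)*(o + 7)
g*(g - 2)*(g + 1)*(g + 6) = g^4 + 5*g^3 - 8*g^2 - 12*g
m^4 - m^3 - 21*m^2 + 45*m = m*(m - 3)^2*(m + 5)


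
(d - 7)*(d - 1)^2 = d^3 - 9*d^2 + 15*d - 7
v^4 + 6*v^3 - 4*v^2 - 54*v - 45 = (v - 3)*(v + 1)*(v + 3)*(v + 5)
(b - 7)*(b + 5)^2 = b^3 + 3*b^2 - 45*b - 175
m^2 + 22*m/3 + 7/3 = (m + 1/3)*(m + 7)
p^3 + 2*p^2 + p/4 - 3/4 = (p - 1/2)*(p + 1)*(p + 3/2)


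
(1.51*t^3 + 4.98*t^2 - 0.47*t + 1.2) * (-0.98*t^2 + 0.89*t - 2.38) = -1.4798*t^5 - 3.5365*t^4 + 1.299*t^3 - 13.4467*t^2 + 2.1866*t - 2.856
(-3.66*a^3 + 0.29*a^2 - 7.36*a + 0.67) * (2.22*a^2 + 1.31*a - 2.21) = -8.1252*a^5 - 4.1508*a^4 - 7.8707*a^3 - 8.7951*a^2 + 17.1433*a - 1.4807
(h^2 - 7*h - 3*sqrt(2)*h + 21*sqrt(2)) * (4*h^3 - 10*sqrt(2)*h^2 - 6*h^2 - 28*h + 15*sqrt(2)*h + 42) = 4*h^5 - 34*h^4 - 22*sqrt(2)*h^4 + 74*h^3 + 187*sqrt(2)*h^3 - 272*h^2 - 147*sqrt(2)*h^2 - 714*sqrt(2)*h + 336*h + 882*sqrt(2)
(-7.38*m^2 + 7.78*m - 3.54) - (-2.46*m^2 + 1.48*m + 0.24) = -4.92*m^2 + 6.3*m - 3.78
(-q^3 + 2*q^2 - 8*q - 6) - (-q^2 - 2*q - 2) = -q^3 + 3*q^2 - 6*q - 4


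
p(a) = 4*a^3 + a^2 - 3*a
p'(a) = 12*a^2 + 2*a - 3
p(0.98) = 1.79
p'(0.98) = 10.48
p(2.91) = 98.31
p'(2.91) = 104.44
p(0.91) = 1.11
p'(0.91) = 8.76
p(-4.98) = -454.28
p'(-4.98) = 284.64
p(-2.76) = -68.20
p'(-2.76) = 82.89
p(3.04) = 112.50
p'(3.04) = 113.98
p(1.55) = 12.65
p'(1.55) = 28.93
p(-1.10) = -0.81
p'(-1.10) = 9.32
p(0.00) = 0.00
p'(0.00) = -3.00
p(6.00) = 882.00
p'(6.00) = 441.00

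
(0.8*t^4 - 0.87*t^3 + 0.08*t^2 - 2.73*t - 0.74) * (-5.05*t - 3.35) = -4.04*t^5 + 1.7135*t^4 + 2.5105*t^3 + 13.5185*t^2 + 12.8825*t + 2.479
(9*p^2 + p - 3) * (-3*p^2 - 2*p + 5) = -27*p^4 - 21*p^3 + 52*p^2 + 11*p - 15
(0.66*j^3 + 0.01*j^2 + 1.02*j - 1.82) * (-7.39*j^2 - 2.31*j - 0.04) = -4.8774*j^5 - 1.5985*j^4 - 7.5873*j^3 + 11.0932*j^2 + 4.1634*j + 0.0728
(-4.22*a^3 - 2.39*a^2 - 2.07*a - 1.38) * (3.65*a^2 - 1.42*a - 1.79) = -15.403*a^5 - 2.7311*a^4 + 3.3921*a^3 + 2.1805*a^2 + 5.6649*a + 2.4702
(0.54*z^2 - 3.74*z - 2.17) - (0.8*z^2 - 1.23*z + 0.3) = -0.26*z^2 - 2.51*z - 2.47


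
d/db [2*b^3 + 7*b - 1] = 6*b^2 + 7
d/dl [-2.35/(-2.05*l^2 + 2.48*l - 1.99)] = (5.828 - 9.635*l)/(2.05*l^2 - 2.48*l + 1.99)^2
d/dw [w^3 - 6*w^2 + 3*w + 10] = 3*w^2 - 12*w + 3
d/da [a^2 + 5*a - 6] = 2*a + 5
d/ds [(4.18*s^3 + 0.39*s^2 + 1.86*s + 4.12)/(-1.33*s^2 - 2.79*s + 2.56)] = (-5.5594*s^4 - 23.3244*s^3 + 33.4881*s^2 + 12.956*s + 16.2564)/(1.7689*s^4 + 7.4214*s^3 + 0.9745*s^2 - 14.2848*s + 6.5536)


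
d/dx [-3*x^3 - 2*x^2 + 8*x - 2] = -9*x^2 - 4*x + 8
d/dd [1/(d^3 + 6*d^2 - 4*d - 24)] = (-3*d^2 - 12*d + 4)/(d^3 + 6*d^2 - 4*d - 24)^2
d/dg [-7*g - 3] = -7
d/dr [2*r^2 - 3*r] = 4*r - 3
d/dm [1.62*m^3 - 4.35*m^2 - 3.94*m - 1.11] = 4.86*m^2 - 8.7*m - 3.94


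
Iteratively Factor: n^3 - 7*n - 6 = (n + 2)*(n^2 - 2*n - 3) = (n + 1)*(n + 2)*(n - 3)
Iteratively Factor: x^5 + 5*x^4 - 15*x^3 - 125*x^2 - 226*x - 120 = (x + 1)*(x^4 + 4*x^3 - 19*x^2 - 106*x - 120) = (x + 1)*(x + 4)*(x^3 - 19*x - 30) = (x + 1)*(x + 2)*(x + 4)*(x^2 - 2*x - 15) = (x + 1)*(x + 2)*(x + 3)*(x + 4)*(x - 5)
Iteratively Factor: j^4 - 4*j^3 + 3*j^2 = (j)*(j^3 - 4*j^2 + 3*j) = j*(j - 3)*(j^2 - j) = j^2*(j - 3)*(j - 1)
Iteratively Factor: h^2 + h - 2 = (h + 2)*(h - 1)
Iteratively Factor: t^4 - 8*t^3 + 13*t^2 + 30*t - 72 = (t - 3)*(t^3 - 5*t^2 - 2*t + 24) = (t - 3)*(t + 2)*(t^2 - 7*t + 12) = (t - 3)^2*(t + 2)*(t - 4)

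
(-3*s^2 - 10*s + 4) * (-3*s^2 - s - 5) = 9*s^4 + 33*s^3 + 13*s^2 + 46*s - 20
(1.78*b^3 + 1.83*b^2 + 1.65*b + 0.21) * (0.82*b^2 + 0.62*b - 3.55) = 1.4596*b^5 + 2.6042*b^4 - 3.8314*b^3 - 5.3013*b^2 - 5.7273*b - 0.7455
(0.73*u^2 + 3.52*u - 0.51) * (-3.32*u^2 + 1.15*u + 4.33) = -2.4236*u^4 - 10.8469*u^3 + 8.9021*u^2 + 14.6551*u - 2.2083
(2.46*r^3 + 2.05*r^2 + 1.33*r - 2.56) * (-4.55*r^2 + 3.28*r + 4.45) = -11.193*r^5 - 1.2587*r^4 + 11.6195*r^3 + 25.1329*r^2 - 2.4783*r - 11.392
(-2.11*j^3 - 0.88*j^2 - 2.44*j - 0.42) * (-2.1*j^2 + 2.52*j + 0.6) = 4.431*j^5 - 3.4692*j^4 + 1.6404*j^3 - 5.7948*j^2 - 2.5224*j - 0.252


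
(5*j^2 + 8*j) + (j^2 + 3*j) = 6*j^2 + 11*j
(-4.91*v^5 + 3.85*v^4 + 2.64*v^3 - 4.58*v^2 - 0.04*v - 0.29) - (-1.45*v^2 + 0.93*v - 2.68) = -4.91*v^5 + 3.85*v^4 + 2.64*v^3 - 3.13*v^2 - 0.97*v + 2.39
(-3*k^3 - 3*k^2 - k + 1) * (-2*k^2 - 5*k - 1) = 6*k^5 + 21*k^4 + 20*k^3 + 6*k^2 - 4*k - 1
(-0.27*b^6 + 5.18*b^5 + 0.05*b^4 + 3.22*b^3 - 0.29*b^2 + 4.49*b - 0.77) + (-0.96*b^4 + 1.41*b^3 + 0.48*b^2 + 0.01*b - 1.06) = -0.27*b^6 + 5.18*b^5 - 0.91*b^4 + 4.63*b^3 + 0.19*b^2 + 4.5*b - 1.83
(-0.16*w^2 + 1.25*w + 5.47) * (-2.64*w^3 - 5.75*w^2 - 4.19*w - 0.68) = 0.4224*w^5 - 2.38*w^4 - 20.9579*w^3 - 36.5812*w^2 - 23.7693*w - 3.7196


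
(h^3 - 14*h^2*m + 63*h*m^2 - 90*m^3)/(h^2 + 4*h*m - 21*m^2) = (h^2 - 11*h*m + 30*m^2)/(h + 7*m)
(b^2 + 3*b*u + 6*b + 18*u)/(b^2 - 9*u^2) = (-b - 6)/(-b + 3*u)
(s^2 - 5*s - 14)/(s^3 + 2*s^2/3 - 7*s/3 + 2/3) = 3*(s - 7)/(3*s^2 - 4*s + 1)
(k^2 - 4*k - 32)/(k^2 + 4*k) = (k - 8)/k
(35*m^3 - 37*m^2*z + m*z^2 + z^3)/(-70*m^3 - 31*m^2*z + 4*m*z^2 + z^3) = (-m + z)/(2*m + z)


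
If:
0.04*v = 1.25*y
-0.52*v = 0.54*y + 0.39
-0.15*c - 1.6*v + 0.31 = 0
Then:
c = 9.81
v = -0.73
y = -0.02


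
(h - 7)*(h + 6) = h^2 - h - 42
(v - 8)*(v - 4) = v^2 - 12*v + 32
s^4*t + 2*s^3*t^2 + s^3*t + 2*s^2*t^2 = s^2*(s + 2*t)*(s*t + t)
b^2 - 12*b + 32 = (b - 8)*(b - 4)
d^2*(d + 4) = d^3 + 4*d^2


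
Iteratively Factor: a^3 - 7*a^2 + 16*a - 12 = (a - 2)*(a^2 - 5*a + 6) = (a - 3)*(a - 2)*(a - 2)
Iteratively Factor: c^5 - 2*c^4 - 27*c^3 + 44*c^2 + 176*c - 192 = (c - 1)*(c^4 - c^3 - 28*c^2 + 16*c + 192) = (c - 1)*(c + 4)*(c^3 - 5*c^2 - 8*c + 48) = (c - 4)*(c - 1)*(c + 4)*(c^2 - c - 12) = (c - 4)*(c - 1)*(c + 3)*(c + 4)*(c - 4)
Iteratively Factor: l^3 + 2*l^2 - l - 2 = (l - 1)*(l^2 + 3*l + 2) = (l - 1)*(l + 2)*(l + 1)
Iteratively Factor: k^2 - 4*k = (k)*(k - 4)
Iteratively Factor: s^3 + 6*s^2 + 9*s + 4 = (s + 4)*(s^2 + 2*s + 1) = (s + 1)*(s + 4)*(s + 1)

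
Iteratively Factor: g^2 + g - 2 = (g + 2)*(g - 1)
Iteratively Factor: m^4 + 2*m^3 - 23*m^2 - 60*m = (m - 5)*(m^3 + 7*m^2 + 12*m) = (m - 5)*(m + 4)*(m^2 + 3*m) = m*(m - 5)*(m + 4)*(m + 3)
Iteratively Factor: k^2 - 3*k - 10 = (k - 5)*(k + 2)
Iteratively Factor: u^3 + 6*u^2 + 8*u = (u + 2)*(u^2 + 4*u) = u*(u + 2)*(u + 4)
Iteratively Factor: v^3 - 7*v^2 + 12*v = (v - 4)*(v^2 - 3*v) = (v - 4)*(v - 3)*(v)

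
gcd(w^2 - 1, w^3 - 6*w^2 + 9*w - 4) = w - 1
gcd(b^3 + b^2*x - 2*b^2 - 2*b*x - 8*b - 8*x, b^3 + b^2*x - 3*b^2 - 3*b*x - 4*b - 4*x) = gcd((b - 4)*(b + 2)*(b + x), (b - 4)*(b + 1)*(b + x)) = b^2 + b*x - 4*b - 4*x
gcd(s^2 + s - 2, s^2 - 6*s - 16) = s + 2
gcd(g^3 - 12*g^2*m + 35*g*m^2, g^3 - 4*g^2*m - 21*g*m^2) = g^2 - 7*g*m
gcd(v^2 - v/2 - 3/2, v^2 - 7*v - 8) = v + 1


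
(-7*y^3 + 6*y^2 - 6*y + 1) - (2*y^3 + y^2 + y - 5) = -9*y^3 + 5*y^2 - 7*y + 6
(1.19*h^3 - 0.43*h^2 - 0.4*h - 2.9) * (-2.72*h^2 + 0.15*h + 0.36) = -3.2368*h^5 + 1.3481*h^4 + 1.4519*h^3 + 7.6732*h^2 - 0.579*h - 1.044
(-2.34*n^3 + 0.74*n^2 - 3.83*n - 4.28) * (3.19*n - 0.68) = -7.4646*n^4 + 3.9518*n^3 - 12.7209*n^2 - 11.0488*n + 2.9104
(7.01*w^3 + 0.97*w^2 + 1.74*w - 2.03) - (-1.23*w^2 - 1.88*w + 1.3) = 7.01*w^3 + 2.2*w^2 + 3.62*w - 3.33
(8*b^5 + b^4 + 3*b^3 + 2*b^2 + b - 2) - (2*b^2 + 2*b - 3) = 8*b^5 + b^4 + 3*b^3 - b + 1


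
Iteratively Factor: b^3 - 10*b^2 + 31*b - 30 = (b - 5)*(b^2 - 5*b + 6) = (b - 5)*(b - 2)*(b - 3)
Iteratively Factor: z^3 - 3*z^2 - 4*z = (z)*(z^2 - 3*z - 4) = z*(z + 1)*(z - 4)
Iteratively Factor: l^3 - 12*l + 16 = (l - 2)*(l^2 + 2*l - 8) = (l - 2)*(l + 4)*(l - 2)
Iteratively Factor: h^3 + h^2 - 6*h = (h + 3)*(h^2 - 2*h) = h*(h + 3)*(h - 2)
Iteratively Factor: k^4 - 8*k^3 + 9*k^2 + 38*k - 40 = (k - 5)*(k^3 - 3*k^2 - 6*k + 8) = (k - 5)*(k - 1)*(k^2 - 2*k - 8) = (k - 5)*(k - 1)*(k + 2)*(k - 4)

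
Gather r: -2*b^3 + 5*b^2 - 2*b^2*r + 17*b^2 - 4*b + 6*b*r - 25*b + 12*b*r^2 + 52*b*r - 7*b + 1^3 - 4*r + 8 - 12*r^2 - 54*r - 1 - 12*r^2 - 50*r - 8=-2*b^3 + 22*b^2 - 36*b + r^2*(12*b - 24) + r*(-2*b^2 + 58*b - 108)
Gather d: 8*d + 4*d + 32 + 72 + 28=12*d + 132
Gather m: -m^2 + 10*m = -m^2 + 10*m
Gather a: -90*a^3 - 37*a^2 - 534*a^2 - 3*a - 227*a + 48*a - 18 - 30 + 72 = -90*a^3 - 571*a^2 - 182*a + 24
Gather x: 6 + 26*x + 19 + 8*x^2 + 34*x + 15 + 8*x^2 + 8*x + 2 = 16*x^2 + 68*x + 42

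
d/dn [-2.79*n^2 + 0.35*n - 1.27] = 0.35 - 5.58*n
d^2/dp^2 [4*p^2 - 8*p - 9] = 8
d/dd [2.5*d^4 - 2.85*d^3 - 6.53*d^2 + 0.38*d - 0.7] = 10.0*d^3 - 8.55*d^2 - 13.06*d + 0.38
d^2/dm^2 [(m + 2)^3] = 6*m + 12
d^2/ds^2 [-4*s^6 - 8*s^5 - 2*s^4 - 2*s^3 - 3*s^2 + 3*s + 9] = -120*s^4 - 160*s^3 - 24*s^2 - 12*s - 6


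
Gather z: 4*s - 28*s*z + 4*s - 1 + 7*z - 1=8*s + z*(7 - 28*s) - 2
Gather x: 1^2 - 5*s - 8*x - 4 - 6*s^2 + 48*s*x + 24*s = -6*s^2 + 19*s + x*(48*s - 8) - 3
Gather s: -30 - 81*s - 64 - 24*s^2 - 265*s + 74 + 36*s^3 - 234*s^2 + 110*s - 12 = 36*s^3 - 258*s^2 - 236*s - 32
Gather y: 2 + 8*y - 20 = 8*y - 18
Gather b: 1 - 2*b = 1 - 2*b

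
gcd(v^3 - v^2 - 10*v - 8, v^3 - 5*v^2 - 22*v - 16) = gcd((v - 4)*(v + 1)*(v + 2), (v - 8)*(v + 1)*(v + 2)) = v^2 + 3*v + 2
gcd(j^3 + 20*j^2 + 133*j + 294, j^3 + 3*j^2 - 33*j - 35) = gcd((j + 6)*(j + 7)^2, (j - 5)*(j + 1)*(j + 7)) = j + 7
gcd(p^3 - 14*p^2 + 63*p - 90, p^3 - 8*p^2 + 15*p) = p^2 - 8*p + 15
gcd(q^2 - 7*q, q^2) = q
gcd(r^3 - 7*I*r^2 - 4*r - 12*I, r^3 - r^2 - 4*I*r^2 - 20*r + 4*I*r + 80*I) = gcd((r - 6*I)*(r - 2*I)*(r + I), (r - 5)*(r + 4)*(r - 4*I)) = 1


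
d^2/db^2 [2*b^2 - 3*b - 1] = 4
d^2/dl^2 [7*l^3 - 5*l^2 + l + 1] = 42*l - 10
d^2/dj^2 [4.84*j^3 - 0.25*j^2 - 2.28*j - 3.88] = 29.04*j - 0.5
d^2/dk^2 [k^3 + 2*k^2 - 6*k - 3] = 6*k + 4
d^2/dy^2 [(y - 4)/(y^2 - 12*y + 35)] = 2*((16 - 3*y)*(y^2 - 12*y + 35) + 4*(y - 6)^2*(y - 4))/(y^2 - 12*y + 35)^3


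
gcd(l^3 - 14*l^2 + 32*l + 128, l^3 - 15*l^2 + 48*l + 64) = l^2 - 16*l + 64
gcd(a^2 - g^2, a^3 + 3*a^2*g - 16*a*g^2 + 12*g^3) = a - g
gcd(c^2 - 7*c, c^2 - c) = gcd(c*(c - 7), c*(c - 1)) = c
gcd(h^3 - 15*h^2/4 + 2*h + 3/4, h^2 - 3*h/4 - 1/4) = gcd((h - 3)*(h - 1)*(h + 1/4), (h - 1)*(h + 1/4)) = h^2 - 3*h/4 - 1/4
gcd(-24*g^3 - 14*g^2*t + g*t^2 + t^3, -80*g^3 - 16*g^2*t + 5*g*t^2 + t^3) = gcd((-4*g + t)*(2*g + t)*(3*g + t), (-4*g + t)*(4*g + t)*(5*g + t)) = -4*g + t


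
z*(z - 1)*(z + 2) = z^3 + z^2 - 2*z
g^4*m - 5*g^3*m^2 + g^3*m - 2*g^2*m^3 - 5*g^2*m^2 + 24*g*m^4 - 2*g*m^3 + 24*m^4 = (g - 4*m)*(g - 3*m)*(g + 2*m)*(g*m + m)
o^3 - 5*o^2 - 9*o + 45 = (o - 5)*(o - 3)*(o + 3)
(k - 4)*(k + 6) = k^2 + 2*k - 24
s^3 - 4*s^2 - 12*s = s*(s - 6)*(s + 2)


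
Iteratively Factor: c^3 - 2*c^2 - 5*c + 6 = (c - 1)*(c^2 - c - 6) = (c - 1)*(c + 2)*(c - 3)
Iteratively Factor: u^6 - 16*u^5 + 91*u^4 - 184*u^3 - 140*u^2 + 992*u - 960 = (u + 2)*(u^5 - 18*u^4 + 127*u^3 - 438*u^2 + 736*u - 480) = (u - 2)*(u + 2)*(u^4 - 16*u^3 + 95*u^2 - 248*u + 240) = (u - 4)*(u - 2)*(u + 2)*(u^3 - 12*u^2 + 47*u - 60) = (u - 4)^2*(u - 2)*(u + 2)*(u^2 - 8*u + 15) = (u - 5)*(u - 4)^2*(u - 2)*(u + 2)*(u - 3)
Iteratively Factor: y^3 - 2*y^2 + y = (y)*(y^2 - 2*y + 1) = y*(y - 1)*(y - 1)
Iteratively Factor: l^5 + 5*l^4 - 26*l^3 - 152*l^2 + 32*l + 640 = (l + 4)*(l^4 + l^3 - 30*l^2 - 32*l + 160) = (l - 2)*(l + 4)*(l^3 + 3*l^2 - 24*l - 80) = (l - 2)*(l + 4)^2*(l^2 - l - 20) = (l - 2)*(l + 4)^3*(l - 5)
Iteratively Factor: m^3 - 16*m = (m + 4)*(m^2 - 4*m) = m*(m + 4)*(m - 4)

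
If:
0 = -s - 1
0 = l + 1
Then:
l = -1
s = -1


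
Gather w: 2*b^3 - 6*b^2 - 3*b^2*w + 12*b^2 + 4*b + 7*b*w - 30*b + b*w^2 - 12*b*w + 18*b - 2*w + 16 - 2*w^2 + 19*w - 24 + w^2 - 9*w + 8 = 2*b^3 + 6*b^2 - 8*b + w^2*(b - 1) + w*(-3*b^2 - 5*b + 8)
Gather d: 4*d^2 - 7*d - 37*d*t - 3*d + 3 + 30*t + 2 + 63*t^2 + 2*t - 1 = 4*d^2 + d*(-37*t - 10) + 63*t^2 + 32*t + 4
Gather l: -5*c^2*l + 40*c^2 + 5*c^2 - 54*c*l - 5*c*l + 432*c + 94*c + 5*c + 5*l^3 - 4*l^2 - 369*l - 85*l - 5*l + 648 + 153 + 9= 45*c^2 + 531*c + 5*l^3 - 4*l^2 + l*(-5*c^2 - 59*c - 459) + 810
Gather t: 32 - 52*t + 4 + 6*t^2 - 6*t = 6*t^2 - 58*t + 36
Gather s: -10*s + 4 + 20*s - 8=10*s - 4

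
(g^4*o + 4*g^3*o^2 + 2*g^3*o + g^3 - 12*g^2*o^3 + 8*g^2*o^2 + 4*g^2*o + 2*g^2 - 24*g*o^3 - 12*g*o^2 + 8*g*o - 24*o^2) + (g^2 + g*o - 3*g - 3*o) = g^4*o + 4*g^3*o^2 + 2*g^3*o + g^3 - 12*g^2*o^3 + 8*g^2*o^2 + 4*g^2*o + 3*g^2 - 24*g*o^3 - 12*g*o^2 + 9*g*o - 3*g - 24*o^2 - 3*o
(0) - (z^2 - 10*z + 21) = -z^2 + 10*z - 21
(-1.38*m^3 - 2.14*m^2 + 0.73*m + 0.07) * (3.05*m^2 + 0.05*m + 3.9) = -4.209*m^5 - 6.596*m^4 - 3.2625*m^3 - 8.096*m^2 + 2.8505*m + 0.273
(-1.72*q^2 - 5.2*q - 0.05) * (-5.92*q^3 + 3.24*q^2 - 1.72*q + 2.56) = 10.1824*q^5 + 25.2112*q^4 - 13.5936*q^3 + 4.3788*q^2 - 13.226*q - 0.128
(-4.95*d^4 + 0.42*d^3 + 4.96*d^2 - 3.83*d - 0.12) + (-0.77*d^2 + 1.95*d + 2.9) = -4.95*d^4 + 0.42*d^3 + 4.19*d^2 - 1.88*d + 2.78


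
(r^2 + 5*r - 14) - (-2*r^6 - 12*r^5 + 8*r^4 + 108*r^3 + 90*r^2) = 2*r^6 + 12*r^5 - 8*r^4 - 108*r^3 - 89*r^2 + 5*r - 14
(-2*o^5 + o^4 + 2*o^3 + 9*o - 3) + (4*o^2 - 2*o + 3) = -2*o^5 + o^4 + 2*o^3 + 4*o^2 + 7*o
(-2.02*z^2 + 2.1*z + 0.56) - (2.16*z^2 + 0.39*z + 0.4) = -4.18*z^2 + 1.71*z + 0.16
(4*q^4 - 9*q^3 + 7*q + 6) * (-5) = -20*q^4 + 45*q^3 - 35*q - 30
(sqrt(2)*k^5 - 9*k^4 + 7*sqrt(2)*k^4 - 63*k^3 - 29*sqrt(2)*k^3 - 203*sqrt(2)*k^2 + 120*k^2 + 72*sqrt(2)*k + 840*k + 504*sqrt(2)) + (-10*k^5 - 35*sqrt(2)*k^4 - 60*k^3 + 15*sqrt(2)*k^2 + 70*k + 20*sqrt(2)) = -10*k^5 + sqrt(2)*k^5 - 28*sqrt(2)*k^4 - 9*k^4 - 123*k^3 - 29*sqrt(2)*k^3 - 188*sqrt(2)*k^2 + 120*k^2 + 72*sqrt(2)*k + 910*k + 524*sqrt(2)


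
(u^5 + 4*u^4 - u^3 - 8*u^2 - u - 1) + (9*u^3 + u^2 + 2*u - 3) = u^5 + 4*u^4 + 8*u^3 - 7*u^2 + u - 4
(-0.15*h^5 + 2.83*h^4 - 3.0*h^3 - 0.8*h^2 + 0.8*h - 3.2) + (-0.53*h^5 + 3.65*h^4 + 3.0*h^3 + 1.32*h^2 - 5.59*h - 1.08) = -0.68*h^5 + 6.48*h^4 + 0.52*h^2 - 4.79*h - 4.28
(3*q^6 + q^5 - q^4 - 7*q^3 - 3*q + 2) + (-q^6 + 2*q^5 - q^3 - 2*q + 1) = 2*q^6 + 3*q^5 - q^4 - 8*q^3 - 5*q + 3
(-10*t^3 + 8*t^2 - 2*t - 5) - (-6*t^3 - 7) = -4*t^3 + 8*t^2 - 2*t + 2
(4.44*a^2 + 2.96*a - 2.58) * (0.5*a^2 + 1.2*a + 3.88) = 2.22*a^4 + 6.808*a^3 + 19.4892*a^2 + 8.3888*a - 10.0104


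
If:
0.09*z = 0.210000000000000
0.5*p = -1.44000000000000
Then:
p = -2.88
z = 2.33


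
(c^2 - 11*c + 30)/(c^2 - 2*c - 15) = (c - 6)/(c + 3)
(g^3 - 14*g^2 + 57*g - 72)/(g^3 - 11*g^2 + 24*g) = (g - 3)/g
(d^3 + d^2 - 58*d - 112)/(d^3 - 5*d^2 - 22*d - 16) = (d + 7)/(d + 1)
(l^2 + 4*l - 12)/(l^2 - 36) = (l - 2)/(l - 6)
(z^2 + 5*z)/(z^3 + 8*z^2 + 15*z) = 1/(z + 3)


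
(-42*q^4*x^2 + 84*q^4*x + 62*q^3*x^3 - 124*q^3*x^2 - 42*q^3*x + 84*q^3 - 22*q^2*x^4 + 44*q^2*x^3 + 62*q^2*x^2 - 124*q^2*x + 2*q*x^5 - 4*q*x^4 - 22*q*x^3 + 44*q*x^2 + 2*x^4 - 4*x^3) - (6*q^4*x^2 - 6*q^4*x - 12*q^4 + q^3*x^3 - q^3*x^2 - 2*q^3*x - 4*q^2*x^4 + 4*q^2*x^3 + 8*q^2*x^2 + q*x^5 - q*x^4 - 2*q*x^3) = -48*q^4*x^2 + 90*q^4*x + 12*q^4 + 61*q^3*x^3 - 123*q^3*x^2 - 40*q^3*x + 84*q^3 - 18*q^2*x^4 + 40*q^2*x^3 + 54*q^2*x^2 - 124*q^2*x + q*x^5 - 3*q*x^4 - 20*q*x^3 + 44*q*x^2 + 2*x^4 - 4*x^3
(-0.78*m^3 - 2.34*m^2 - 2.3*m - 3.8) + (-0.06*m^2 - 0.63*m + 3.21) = -0.78*m^3 - 2.4*m^2 - 2.93*m - 0.59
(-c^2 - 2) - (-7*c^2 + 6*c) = 6*c^2 - 6*c - 2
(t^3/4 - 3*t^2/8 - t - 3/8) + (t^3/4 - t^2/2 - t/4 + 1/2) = t^3/2 - 7*t^2/8 - 5*t/4 + 1/8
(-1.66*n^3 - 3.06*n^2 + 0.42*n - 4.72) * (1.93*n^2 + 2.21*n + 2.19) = -3.2038*n^5 - 9.5744*n^4 - 9.5874*n^3 - 14.8828*n^2 - 9.5114*n - 10.3368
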